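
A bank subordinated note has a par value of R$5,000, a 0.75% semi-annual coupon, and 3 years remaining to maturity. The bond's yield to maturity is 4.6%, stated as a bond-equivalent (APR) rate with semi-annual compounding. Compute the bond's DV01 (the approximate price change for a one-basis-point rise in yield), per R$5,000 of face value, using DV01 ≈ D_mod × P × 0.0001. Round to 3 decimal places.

R$1.297

Periodic yield y = 0.023.
  t   CF        PV=CF/(1+0.023)^t    t·PV
  1        18.75        18.3284        18.3284
  2        18.75        17.9164        35.8327
  3        18.75        17.5136        52.5407
  4        18.75        17.1198        68.4792
  5        18.75        16.7349        83.6745
  6     5,018.75     4,378.6654    26,271.9925
  Σ                  4,466.2785    26,530.8480
P = 4,466.2785; D_Mac = 5.94026 half-year periods = 2.97013 yrs; D_mod = 2.90335 yrs.
DV01 ≈ 2.90335 × 4,466.2785 × 0.0001 = 1.296718.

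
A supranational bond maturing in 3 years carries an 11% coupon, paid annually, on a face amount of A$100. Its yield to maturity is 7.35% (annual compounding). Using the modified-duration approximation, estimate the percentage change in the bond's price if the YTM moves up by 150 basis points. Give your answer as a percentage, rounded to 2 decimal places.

-3.81%

Periodic yield y = 0.0735. Modified duration first:
  t   CF        PV=CF/(1+0.0735)^t    t·PV
  1        11.00        10.2469        10.2469
  2        11.00         9.5453        19.0906
  3       111.00        89.7257       269.1771
  Σ                    109.5178       298.5145
P = 109.5178; D_Mac = 2.72572 yrs; D_mod = 2.72572/(1+0.0735) = 2.53909 yrs.
ΔP/P ≈ -D_mod · Δy = -2.53909 × (+0.015) = -0.038086 = -3.8086%.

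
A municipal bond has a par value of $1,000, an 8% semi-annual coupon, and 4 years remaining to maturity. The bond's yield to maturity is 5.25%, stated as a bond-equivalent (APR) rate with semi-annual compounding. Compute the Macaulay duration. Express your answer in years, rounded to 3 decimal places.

3.528 years

Periodic yield y = 0.02625. Discount each cash flow and weight by its period:
  t   CF        PV=CF/(1+0.02625)^t    t·PV
  1        40.00        38.9769        38.9769
  2        40.00        37.9799        75.9598
  3        40.00        37.0084       111.0252
  4        40.00        36.0618       144.2472
  5        40.00        35.1394       175.6969
  6        40.00        34.2406       205.4434
  7        40.00        33.3647       233.5532
  8     1,040.00       845.2944     6,762.3550
  Σ                  1,098.0660     7,747.2576
Price P = Σ PV = 1,098.0660.
Macaulay duration = Σ(t·PV) / P = 7,747.2576 / 1,098.0660 = 7.05537 half-year periods.
In years: 7.05537 / 2 = 3.52768 years.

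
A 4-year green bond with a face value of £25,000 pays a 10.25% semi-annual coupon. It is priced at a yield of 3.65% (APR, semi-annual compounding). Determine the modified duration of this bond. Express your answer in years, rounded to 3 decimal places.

3.391 years

Periodic yield y = 0.01825. First find Macaulay duration:
  t   CF        PV=CF/(1+0.01825)^t    t·PV
  1     1,281.25     1,258.2863     1,258.2863
  2     1,281.25     1,235.7341     2,471.4683
  3     1,281.25     1,213.5862     3,640.7585
  4     1,281.25     1,191.8352     4,767.3408
  5     1,281.25     1,170.4740     5,852.3702
  6     1,281.25     1,149.4957     6,896.9744
  7     1,281.25     1,128.8934     7,902.2540
  8    26,281.25    22,741.0581   181,928.4647
  Σ                 31,089.3631   214,717.9171
P = 31,089.3631; Macaulay duration = 214,717.9171 / 31,089.3631 = 6.90648 half-year periods = 3.45324 years.
Modified duration = D_Mac / (1 + y) = 3.45324 / 1.01825 = 3.39135 years.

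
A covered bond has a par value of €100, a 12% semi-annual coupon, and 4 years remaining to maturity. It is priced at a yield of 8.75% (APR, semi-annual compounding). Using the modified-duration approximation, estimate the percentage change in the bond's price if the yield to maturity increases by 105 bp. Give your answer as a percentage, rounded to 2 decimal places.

-3.35%

Periodic yield y = 0.04375. Modified duration first:
  t   CF        PV=CF/(1+0.04375)^t    t·PV
  1         6.00         5.7485         5.7485
  2         6.00         5.5075        11.0151
  3         6.00         5.2767        15.8301
  4         6.00         5.0555        20.2221
  5         6.00         4.8436        24.2180
  6         6.00         4.6406        27.8435
  7         6.00         4.4461        31.1225
  8       106.00        75.2548       602.0381
  Σ                    110.7733       738.0378
P = 110.7733; D_Mac = 6.66260 half-year periods = 3.33130 yrs; D_mod = 3.33130/(1+0.04375) = 3.19166 yrs.
ΔP/P ≈ -D_mod · Δy = -3.19166 × (+0.0105) = -0.033512 = -3.3512%.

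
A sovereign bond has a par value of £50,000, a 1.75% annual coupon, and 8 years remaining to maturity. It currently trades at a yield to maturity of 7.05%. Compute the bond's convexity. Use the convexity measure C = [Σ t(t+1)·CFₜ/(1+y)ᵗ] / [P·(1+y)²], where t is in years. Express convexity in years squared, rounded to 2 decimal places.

56.77

With y = 0.0705:
  t   CF        PV=CF/(1+0.0705)^t    t·PV        t(t+1)·PV
  1       875.00       817.3751       817.3751       1,634.7501
  2       875.00       763.5451     1,527.0903       4,581.2708
  3       875.00       713.2603     2,139.7808       8,559.1233
  4       875.00       666.2870     2,665.1482      13,325.7408
  5       875.00       622.4073     3,112.0366      18,672.2197
  6       875.00       581.4174     3,488.5044      24,419.5307
  7       875.00       543.1269     3,801.8886      30,415.1091
  8    50,875.00    29,499.2551   235,994.0406   2,123,946.3655
  Σ                 34,206.6743   253,545.8646   2,225,554.1101
P = 34,206.6743.
Convexity = Σ t(t+1)·PV / [P·(1+y)²] = 2,225,554.1101 / (34,206.6743 × 1.145970) = 56.77458.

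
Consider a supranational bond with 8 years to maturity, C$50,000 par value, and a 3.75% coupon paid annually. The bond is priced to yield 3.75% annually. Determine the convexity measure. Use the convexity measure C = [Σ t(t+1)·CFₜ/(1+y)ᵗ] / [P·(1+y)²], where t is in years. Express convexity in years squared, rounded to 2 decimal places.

56.48

With y = 0.0375:
  t   CF        PV=CF/(1+0.0375)^t    t·PV        t(t+1)·PV
  1     1,875.00     1,807.2289     1,807.2289       3,614.4578
  2     1,875.00     1,741.9074     3,483.8148      10,451.4443
  3     1,875.00     1,678.9469     5,036.8406      20,147.3626
  4     1,875.00     1,618.2621     6,473.0482      32,365.2411
  5     1,875.00     1,559.7707     7,798.8533      46,793.1196
  6     1,875.00     1,503.3934     9,020.3604      63,142.5229
  7     1,875.00     1,449.0539    10,143.3772      81,147.0173
  8    51,875.00    38,641.4368   309,131.4946   2,782,183.4514
  Σ                 50,000.0000   352,895.0180   3,039,844.6170
P = 50,000.0000.
Convexity = Σ t(t+1)·PV / [P·(1+y)²] = 3,039,844.6170 / (50,000.0000 × 1.076406) = 56.48136.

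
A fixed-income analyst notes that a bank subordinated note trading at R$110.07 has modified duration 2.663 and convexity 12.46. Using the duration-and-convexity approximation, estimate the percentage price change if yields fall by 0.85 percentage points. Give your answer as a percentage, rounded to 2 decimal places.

Duration effect: -D_mod·Δy = -2.663 × (-0.0085) = +0.0226355
Convexity effect: ½·C·(Δy)² = 0.5 × 12.46 × (-0.0085)² = +0.0004501175
ΔP/P ≈ +0.0226355 + 0.0004501175 = +0.0230856175
= +2.30856175%.

+2.31%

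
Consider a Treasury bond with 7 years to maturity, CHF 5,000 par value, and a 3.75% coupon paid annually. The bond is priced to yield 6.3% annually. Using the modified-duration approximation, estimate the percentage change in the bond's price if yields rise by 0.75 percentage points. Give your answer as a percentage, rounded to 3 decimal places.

-4.387%

Periodic yield y = 0.063. Modified duration first:
  t   CF        PV=CF/(1+0.063)^t    t·PV
  1       187.50       176.3876       176.3876
  2       187.50       165.9338       331.8675
  3       187.50       156.0995       468.2985
  4       187.50       146.8481       587.3922
  5       187.50       138.1449       690.7246
  6       187.50       129.9576       779.7456
  7     5,187.50     3,382.4023    23,676.8159
  Σ                  4,295.7737    26,711.2320
P = 4,295.7737; D_Mac = 6.21803 yrs; D_mod = 6.21803/(1+0.063) = 5.84951 yrs.
ΔP/P ≈ -D_mod · Δy = -5.84951 × (+0.0075) = -0.043871 = -4.3871%.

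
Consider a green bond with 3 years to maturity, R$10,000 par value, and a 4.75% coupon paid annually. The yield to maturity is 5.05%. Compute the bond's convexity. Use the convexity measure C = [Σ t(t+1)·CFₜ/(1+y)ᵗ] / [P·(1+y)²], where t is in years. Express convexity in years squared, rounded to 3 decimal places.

With y = 0.0505:
  t   CF        PV=CF/(1+0.0505)^t    t·PV        t(t+1)·PV
  1       475.00       452.1656       452.1656         904.3313
  2       475.00       430.4290       860.8579       2,582.5738
  3    10,475.00     9,035.7844    27,107.3533     108,429.4132
  Σ                  9,918.3790    28,420.3769     111,916.3183
P = 9,918.3790.
Convexity = Σ t(t+1)·PV / [P·(1+y)²] = 111,916.3183 / (9,918.3790 × 1.103550) = 10.22494.

10.225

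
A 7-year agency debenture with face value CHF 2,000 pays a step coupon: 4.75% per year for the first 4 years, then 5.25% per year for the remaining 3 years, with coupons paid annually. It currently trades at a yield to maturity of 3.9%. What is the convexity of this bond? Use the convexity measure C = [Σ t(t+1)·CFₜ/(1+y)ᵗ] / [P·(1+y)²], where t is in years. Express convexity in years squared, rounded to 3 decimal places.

With y = 0.039:
  t   CF        PV=CF/(1+0.039)^t    t·PV        t(t+1)·PV
  1        95.00        91.4341        91.4341         182.8681
  2        95.00        88.0020       176.0040         528.0120
  3        95.00        84.6987       254.0962       1,016.3849
  4        95.00        81.5195       326.0779       1,630.3897
  5       105.00        86.7185       433.5923       2,601.5538
  6       105.00        83.4634       500.7803       3,505.4623
  7     2,105.00     1,610.4352    11,273.0467      90,184.3738
  Σ                  2,126.2714    13,055.0316      99,649.0447
P = 2,126.2714.
Convexity = Σ t(t+1)·PV / [P·(1+y)²] = 99,649.0447 / (2,126.2714 × 1.079521) = 43.41335.

43.413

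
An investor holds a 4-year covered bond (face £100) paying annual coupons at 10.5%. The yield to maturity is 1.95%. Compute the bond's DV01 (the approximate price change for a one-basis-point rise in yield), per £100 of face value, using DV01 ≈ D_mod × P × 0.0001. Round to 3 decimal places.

Periodic yield y = 0.0195.
  t   CF        PV=CF/(1+0.0195)^t    t·PV
  1        10.50        10.2992        10.2992
  2        10.50        10.1022        20.2043
  3        10.50         9.9089        29.7268
  4       110.50       102.2853       409.1413
  Σ                    132.5956       469.3717
P = 132.5956; D_Mac = 3.53987 yrs; D_mod = 3.47217 yrs.
DV01 ≈ 3.47217 × 132.5956 × 0.0001 = 0.046039.

£0.046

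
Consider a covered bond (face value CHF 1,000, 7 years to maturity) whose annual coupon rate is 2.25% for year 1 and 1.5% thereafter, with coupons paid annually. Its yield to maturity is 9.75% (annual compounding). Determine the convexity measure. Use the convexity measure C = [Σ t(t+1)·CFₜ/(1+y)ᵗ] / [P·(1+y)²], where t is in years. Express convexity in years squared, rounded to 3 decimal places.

With y = 0.0975:
  t   CF        PV=CF/(1+0.0975)^t    t·PV        t(t+1)·PV
  1        22.50        20.5011        20.5011          41.0023
  2        15.00        12.4532        24.9065          74.7194
  3        15.00        11.3469        34.0407         136.1629
  4        15.00        10.3389        41.3555         206.7774
  5        15.00         9.4204        47.1019         282.6115
  6        15.00         8.5835        51.5010         360.5067
  7     1,015.00       529.2177     3,704.5237      29,636.1898
  Σ                    601.8617     3,923.9304      30,737.9701
P = 601.8617.
Convexity = Σ t(t+1)·PV / [P·(1+y)²] = 30,737.9701 / (601.8617 × 1.204506) = 42.40035.

42.400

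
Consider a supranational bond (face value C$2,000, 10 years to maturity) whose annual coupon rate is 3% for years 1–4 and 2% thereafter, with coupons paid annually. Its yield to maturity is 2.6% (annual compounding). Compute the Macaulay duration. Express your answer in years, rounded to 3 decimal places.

Periodic yield y = 0.026. Discount each cash flow and weight by its year:
  t   CF        PV=CF/(1+0.026)^t    t·PV
  1        60.00        58.4795        58.4795
  2        60.00        56.9976       113.9952
  3        60.00        55.5532       166.6596
  4        60.00        54.1454       216.5817
  5        40.00        35.1822       175.9111
  6        40.00        34.2907       205.7440
  7        40.00        33.4217       233.9519
  8        40.00        32.5748       260.5980
  9        40.00        31.7493       285.7434
  10    2,040.00     1,578.1801    15,781.8009
  Σ                  1,970.5744    17,499.4653
Price P = Σ PV = 1,970.5744.
Macaulay duration = Σ(t·PV) / P = 17,499.4653 / 1,970.5744 = 8.88039 years.

8.880 years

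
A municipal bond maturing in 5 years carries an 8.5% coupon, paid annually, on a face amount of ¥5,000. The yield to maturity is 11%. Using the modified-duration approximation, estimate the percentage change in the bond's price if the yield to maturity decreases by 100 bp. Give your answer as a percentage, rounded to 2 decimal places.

+3.82%

Periodic yield y = 0.11. Modified duration first:
  t   CF        PV=CF/(1+0.11)^t    t·PV
  1       425.00       382.8829       382.8829
  2       425.00       344.9395       689.8791
  3       425.00       310.7563       932.2690
  4       425.00       279.9607     1,119.8427
  5     5,425.00     3,219.4735    16,097.3673
  Σ                  4,538.0129    19,222.2409
P = 4,538.0129; D_Mac = 4.23583 yrs; D_mod = 4.23583/(1+0.11) = 3.81606 yrs.
ΔP/P ≈ -D_mod · Δy = -3.81606 × (-0.01) = +0.038161 = +3.8161%.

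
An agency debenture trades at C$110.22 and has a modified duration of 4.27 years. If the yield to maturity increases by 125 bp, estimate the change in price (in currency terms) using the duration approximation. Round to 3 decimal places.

-C$5.883

Duration approximation: ΔP/P ≈ -D_mod · Δy = -4.27 × (+0.0125) = -0.053375.
ΔP ≈ 110.22 × (-0.053375) = -5.8829925.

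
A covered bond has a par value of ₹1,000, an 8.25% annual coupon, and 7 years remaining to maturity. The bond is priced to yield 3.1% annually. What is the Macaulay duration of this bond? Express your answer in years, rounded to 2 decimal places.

5.79 years

Periodic yield y = 0.031. Discount each cash flow and weight by its year:
  t   CF        PV=CF/(1+0.031)^t    t·PV
  1        82.50        80.0194        80.0194
  2        82.50        77.6134       155.2268
  3        82.50        75.2797       225.8391
  4        82.50        73.0162       292.0648
  5        82.50        70.8208       354.1038
  6        82.50        68.6913       412.1480
  7     1,082.50       874.2130     6,119.4908
  Σ                  1,319.6538     7,638.8928
Price P = Σ PV = 1,319.6538.
Macaulay duration = Σ(t·PV) / P = 7,638.8928 / 1,319.6538 = 5.78856 years.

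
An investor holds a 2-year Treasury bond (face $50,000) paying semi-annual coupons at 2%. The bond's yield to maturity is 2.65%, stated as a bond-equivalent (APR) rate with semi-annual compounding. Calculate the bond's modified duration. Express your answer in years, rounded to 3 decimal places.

1.945 years

Periodic yield y = 0.01325. First find Macaulay duration:
  t   CF        PV=CF/(1+0.01325)^t    t·PV
  1       500.00       493.4616       493.4616
  2       500.00       487.0088       974.0175
  3       500.00       480.6403     1,441.9209
  4    50,500.00    47,909.8629   191,639.4518
  Σ                 49,370.9736   194,548.8518
P = 49,370.9736; Macaulay duration = 194,548.8518 / 49,370.9736 = 3.94055 half-year periods = 1.97028 years.
Modified duration = D_Mac / (1 + y) = 1.97028 / 1.01325 = 1.94451 years.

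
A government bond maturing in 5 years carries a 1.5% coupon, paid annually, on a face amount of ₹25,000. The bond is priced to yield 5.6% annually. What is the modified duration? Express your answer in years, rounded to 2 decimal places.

4.58 years

Periodic yield y = 0.056. First find Macaulay duration:
  t   CF        PV=CF/(1+0.056)^t    t·PV
  1       375.00       355.1136       355.1136
  2       375.00       336.2819       672.5637
  3       375.00       318.4487       955.3462
  4       375.00       301.5613     1,206.2452
  5    25,375.00    19,323.5297    96,617.6487
  Σ                 20,634.9352    99,806.9174
P = 20,634.9352; Macaulay duration = 99,806.9174 / 20,634.9352 = 4.83679 years.
Modified duration = D_Mac / (1 + y) = 4.83679 / 1.056 = 4.58030 years.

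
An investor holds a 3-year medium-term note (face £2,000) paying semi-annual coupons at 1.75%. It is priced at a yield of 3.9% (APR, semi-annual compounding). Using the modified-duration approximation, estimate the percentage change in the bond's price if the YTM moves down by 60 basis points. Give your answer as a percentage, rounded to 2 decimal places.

+1.73%

Periodic yield y = 0.0195. Modified duration first:
  t   CF        PV=CF/(1+0.0195)^t    t·PV
  1        17.50        17.1653        17.1653
  2        17.50        16.8370        33.6739
  3        17.50        16.5149        49.5447
  4        17.50        16.1990        64.7961
  5        17.50        15.8892        79.4460
  6     2,017.50     1,796.7604    10,780.5623
  Σ                  1,879.3658    11,025.1883
P = 1,879.3658; D_Mac = 5.86644 half-year periods = 2.93322 yrs; D_mod = 2.93322/(1+0.0195) = 2.87712 yrs.
ΔP/P ≈ -D_mod · Δy = -2.87712 × (-0.006) = +0.017263 = +1.7263%.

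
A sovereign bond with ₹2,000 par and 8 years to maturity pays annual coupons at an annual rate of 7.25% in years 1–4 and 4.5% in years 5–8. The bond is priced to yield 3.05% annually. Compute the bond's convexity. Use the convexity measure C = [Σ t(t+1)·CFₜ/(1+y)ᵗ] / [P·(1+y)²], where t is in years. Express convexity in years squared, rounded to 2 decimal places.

52.09

With y = 0.0305:
  t   CF        PV=CF/(1+0.0305)^t    t·PV        t(t+1)·PV
  1       145.00       140.7084       140.7084         281.4168
  2       145.00       136.5438       273.0876         819.2628
  3       145.00       132.5025       397.5074       1,590.0298
  4       145.00       128.5808       514.3231       2,571.6154
  5        90.00        77.4466       387.2332       2,323.3989
  6        90.00        75.1544       450.9265       3,156.4857
  7        90.00        72.9301       510.5104       4,084.0830
  8     2,090.00     1,643.4720    13,147.7762     118,329.9861
  Σ                  2,407.3386    15,822.0728     133,156.2786
P = 2,407.3386.
Convexity = Σ t(t+1)·PV / [P·(1+y)²] = 133,156.2786 / (2,407.3386 × 1.061930) = 52.08690.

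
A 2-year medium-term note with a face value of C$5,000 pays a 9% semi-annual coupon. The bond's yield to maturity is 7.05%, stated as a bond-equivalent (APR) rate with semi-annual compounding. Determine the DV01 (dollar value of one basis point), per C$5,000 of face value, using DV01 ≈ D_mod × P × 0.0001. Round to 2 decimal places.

Periodic yield y = 0.03525.
  t   CF        PV=CF/(1+0.03525)^t    t·PV
  1       225.00       217.3388       217.3388
  2       225.00       209.9385       419.8770
  3       225.00       202.7901       608.3704
  4     5,225.00     4,548.8890    18,195.5559
  Σ                  5,178.9564    19,441.1421
P = 5,178.9564; D_Mac = 3.75387 half-year periods = 1.87694 yrs; D_mod = 1.81303 yrs.
DV01 ≈ 1.81303 × 5,178.9564 × 0.0001 = 0.938959.

C$0.94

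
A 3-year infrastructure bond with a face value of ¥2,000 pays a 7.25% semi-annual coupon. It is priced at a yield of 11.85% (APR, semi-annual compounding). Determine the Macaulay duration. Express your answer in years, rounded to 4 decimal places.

Periodic yield y = 0.05925. Discount each cash flow and weight by its period:
  t   CF        PV=CF/(1+0.05925)^t    t·PV
  1        72.50        68.4447        68.4447
  2        72.50        64.6161       129.2323
  3        72.50        61.0018       183.0054
  4        72.50        57.5896       230.3584
  5        72.50        54.3683       271.8414
  6     2,072.50     1,467.2486     8,803.4916
  Σ                  1,773.2691     9,686.3738
Price P = Σ PV = 1,773.2691.
Macaulay duration = Σ(t·PV) / P = 9,686.3738 / 1,773.2691 = 5.46244 half-year periods.
In years: 5.46244 / 2 = 2.73122 years.

2.7312 years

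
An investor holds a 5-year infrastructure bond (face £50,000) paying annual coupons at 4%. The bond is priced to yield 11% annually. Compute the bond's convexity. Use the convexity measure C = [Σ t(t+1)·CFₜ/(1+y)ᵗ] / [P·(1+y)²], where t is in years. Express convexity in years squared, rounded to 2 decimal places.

21.53

With y = 0.11:
  t   CF        PV=CF/(1+0.11)^t    t·PV        t(t+1)·PV
  1     2,000.00     1,801.8018     1,801.8018       3,603.6036
  2     2,000.00     1,623.2449     3,246.4897       9,739.4692
  3     2,000.00     1,462.3828     4,387.1483      17,548.5932
  4     2,000.00     1,317.4619     5,269.8478      26,349.2390
  5    52,000.00    30,859.4691   154,297.3453     925,784.0718
  Σ                 37,064.3604   169,002.6329     983,024.9767
P = 37,064.3604.
Convexity = Σ t(t+1)·PV / [P·(1+y)²] = 983,024.9767 / (37,064.3604 × 1.232100) = 21.52594.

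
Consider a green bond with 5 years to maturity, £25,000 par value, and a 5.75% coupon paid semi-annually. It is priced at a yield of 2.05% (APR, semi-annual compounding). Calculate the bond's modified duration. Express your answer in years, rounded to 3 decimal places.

4.424 years

Periodic yield y = 0.01025. First find Macaulay duration:
  t   CF        PV=CF/(1+0.01025)^t    t·PV
  1       718.75       711.4576       711.4576
  2       718.75       704.2391     1,408.4782
  3       718.75       697.0939     2,091.2817
  4       718.75       690.0212     2,760.0847
  5       718.75       683.0202     3,415.1011
  6       718.75       676.0903     4,056.5418
  7       718.75       669.2307     4,684.6148
  8       718.75       662.4407     5,299.5253
  9       718.75       655.7195     5,901.4759
  10   25,718.75    23,225.2964   232,252.9643
  Σ                 29,374.6096   262,581.5254
P = 29,374.6096; Macaulay duration = 262,581.5254 / 29,374.6096 = 8.93906 half-year periods = 4.46953 years.
Modified duration = D_Mac / (1 + y) = 4.46953 / 1.01025 = 4.42418 years.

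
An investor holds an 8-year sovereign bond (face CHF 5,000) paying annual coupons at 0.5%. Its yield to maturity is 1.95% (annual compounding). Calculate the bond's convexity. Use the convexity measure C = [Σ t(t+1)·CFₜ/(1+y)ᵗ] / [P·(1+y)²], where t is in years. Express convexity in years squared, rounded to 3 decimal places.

With y = 0.0195:
  t   CF        PV=CF/(1+0.0195)^t    t·PV        t(t+1)·PV
  1        25.00        24.5218        24.5218          49.0436
  2        25.00        24.0528        48.1056         144.3168
  3        25.00        23.5927        70.7782         283.1128
  4        25.00        23.1415        92.5659         462.8296
  5        25.00        22.6989       113.4943         680.9655
  6        25.00        22.2647       133.5881         935.1169
  7        25.00        21.8388       152.8718       1,222.9746
  8     5,025.00     4,305.6451    34,445.1605     310,006.4441
  Σ                  4,467.7563    35,081.0862     313,784.8039
P = 4,467.7563.
Convexity = Σ t(t+1)·PV / [P·(1+y)²] = 313,784.8039 / (4,467.7563 × 1.039380) = 67.57219.

67.572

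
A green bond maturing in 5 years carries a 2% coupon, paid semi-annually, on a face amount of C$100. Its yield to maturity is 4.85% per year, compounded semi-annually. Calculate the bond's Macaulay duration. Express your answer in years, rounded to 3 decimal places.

4.764 years

Periodic yield y = 0.02425. Discount each cash flow and weight by its period:
  t   CF        PV=CF/(1+0.02425)^t    t·PV
  1         1.00         0.9763         0.9763
  2         1.00         0.9532         1.9064
  3         1.00         0.9306         2.7919
  4         1.00         0.9086         3.6344
  5         1.00         0.8871         4.4355
  6         1.00         0.8661         5.1966
  7         1.00         0.8456         5.9191
  8         1.00         0.8256         6.6045
  9         1.00         0.8060         7.2542
  10      101.00        79.4807       794.8069
  Σ                     87.4798       833.5259
Price P = Σ PV = 87.4798.
Macaulay duration = Σ(t·PV) / P = 833.5259 / 87.4798 = 9.52821 half-year periods.
In years: 9.52821 / 2 = 4.76410 years.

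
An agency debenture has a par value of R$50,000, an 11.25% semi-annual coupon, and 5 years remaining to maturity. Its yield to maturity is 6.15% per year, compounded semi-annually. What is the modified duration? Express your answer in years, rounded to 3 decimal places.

3.946 years

Periodic yield y = 0.03075. First find Macaulay duration:
  t   CF        PV=CF/(1+0.03075)^t    t·PV
  1     2,812.50     2,728.5957     2,728.5957
  2     2,812.50     2,647.1945     5,294.3889
  3     2,812.50     2,568.2216     7,704.6649
  4     2,812.50     2,491.6048     9,966.4192
  5     2,812.50     2,417.2736    12,086.3681
  6     2,812.50     2,345.1600    14,070.9597
  7     2,812.50     2,275.1976    15,926.3834
  8     2,812.50     2,207.3225    17,658.5797
  9     2,812.50     2,141.4722    19,273.2498
  10   52,812.50    39,012.4560   390,124.5597
  Σ                 60,834.4984   494,834.1692
P = 60,834.4984; Macaulay duration = 494,834.1692 / 60,834.4984 = 8.13410 half-year periods = 4.06705 years.
Modified duration = D_Mac / (1 + y) = 4.06705 / 1.03075 = 3.94572 years.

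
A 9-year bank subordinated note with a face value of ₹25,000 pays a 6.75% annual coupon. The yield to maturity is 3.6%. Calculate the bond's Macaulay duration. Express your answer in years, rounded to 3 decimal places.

7.252 years

Periodic yield y = 0.036. Discount each cash flow and weight by its year:
  t   CF        PV=CF/(1+0.036)^t    t·PV
  1     1,687.50     1,628.8610     1,628.8610
  2     1,687.50     1,572.2597     3,144.5193
  3     1,687.50     1,517.6252     4,552.8755
  4     1,687.50     1,464.8891     5,859.5566
  5     1,687.50     1,413.9857     7,069.9283
  6     1,687.50     1,364.8510     8,189.1061
  7     1,687.50     1,317.4238     9,221.9664
  8     1,687.50     1,271.6446    10,173.1565
  9    26,687.50    19,411.9916   174,707.9240
  Σ                 30,963.5315   224,547.8936
Price P = Σ PV = 30,963.5315.
Macaulay duration = Σ(t·PV) / P = 224,547.8936 / 30,963.5315 = 7.25201 years.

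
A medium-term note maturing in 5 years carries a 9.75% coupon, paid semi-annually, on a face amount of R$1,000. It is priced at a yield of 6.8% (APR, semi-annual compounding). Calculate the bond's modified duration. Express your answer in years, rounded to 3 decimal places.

Periodic yield y = 0.034. First find Macaulay duration:
  t   CF        PV=CF/(1+0.034)^t    t·PV
  1        48.75        47.1470        47.1470
  2        48.75        45.5967        91.1934
  3        48.75        44.0974       132.2922
  4        48.75        42.6474       170.5896
  5        48.75        41.2451       206.2253
  6        48.75        39.8888       239.3330
  7        48.75        38.5772       270.0405
  8        48.75        37.3087       298.4697
  9        48.75        36.0819       324.7374
  10    1,048.75       750.7003     7,507.0029
  Σ                  1,123.2906     9,287.0311
P = 1,123.2906; Macaulay duration = 9,287.0311 / 1,123.2906 = 8.26770 half-year periods = 4.13385 years.
Modified duration = D_Mac / (1 + y) = 4.13385 / 1.034 = 3.99792 years.

3.998 years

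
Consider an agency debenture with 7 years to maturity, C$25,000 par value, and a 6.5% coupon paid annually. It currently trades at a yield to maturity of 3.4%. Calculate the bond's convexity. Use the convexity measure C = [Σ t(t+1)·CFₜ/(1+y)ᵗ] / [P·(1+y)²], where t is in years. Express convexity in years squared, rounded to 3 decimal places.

41.971

With y = 0.034:
  t   CF        PV=CF/(1+0.034)^t    t·PV        t(t+1)·PV
  1     1,625.00     1,571.5667     1,571.5667       3,143.1335
  2     1,625.00     1,519.8905     3,039.7809       9,119.3427
  3     1,625.00     1,469.9134     4,409.7402      17,638.9608
  4     1,625.00     1,421.5797     5,686.3188      28,431.5938
  5     1,625.00     1,374.8353     6,874.1765      41,245.0587
  6     1,625.00     1,329.6279     7,977.7676      55,844.3735
  7    26,625.00    21,069.0932   147,483.6527   1,179,869.2216
  Σ                 29,756.5068   177,043.0034   1,335,291.6846
P = 29,756.5068.
Convexity = Σ t(t+1)·PV / [P·(1+y)²] = 1,335,291.6846 / (29,756.5068 × 1.069156) = 41.97137.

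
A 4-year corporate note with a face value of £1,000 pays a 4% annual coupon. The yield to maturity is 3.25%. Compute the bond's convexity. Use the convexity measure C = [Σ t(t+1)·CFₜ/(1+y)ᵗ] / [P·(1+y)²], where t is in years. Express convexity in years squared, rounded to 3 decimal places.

17.379

With y = 0.0325:
  t   CF        PV=CF/(1+0.0325)^t    t·PV        t(t+1)·PV
  1        40.00        38.7409        38.7409          77.4818
  2        40.00        37.5215        75.0429         225.1288
  3        40.00        36.3404       109.0212         436.0849
  4     1,040.00       915.1096     3,660.4383      18,302.1914
  Σ                  1,027.7124     3,883.2434      19,040.8870
P = 1,027.7124.
Convexity = Σ t(t+1)·PV / [P·(1+y)²] = 19,040.8870 / (1,027.7124 × 1.066056) = 17.37943.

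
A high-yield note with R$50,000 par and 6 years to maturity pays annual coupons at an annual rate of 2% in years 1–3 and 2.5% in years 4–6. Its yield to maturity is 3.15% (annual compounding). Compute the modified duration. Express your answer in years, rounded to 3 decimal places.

5.519 years

Periodic yield y = 0.0315. First find Macaulay duration:
  t   CF        PV=CF/(1+0.0315)^t    t·PV
  1     1,000.00       969.4619       969.4619
  2     1,000.00       939.8565     1,879.7129
  3     1,000.00       911.1551     2,733.4653
  4     1,250.00     1,104.1627     4,416.6509
  5     1,250.00     1,070.4438     5,352.2188
  6    51,250.00    42,547.9339   255,287.6034
  Σ                 47,543.0139   270,639.1132
P = 47,543.0139; Macaulay duration = 270,639.1132 / 47,543.0139 = 5.69251 years.
Modified duration = D_Mac / (1 + y) = 5.69251 / 1.0315 = 5.51867 years.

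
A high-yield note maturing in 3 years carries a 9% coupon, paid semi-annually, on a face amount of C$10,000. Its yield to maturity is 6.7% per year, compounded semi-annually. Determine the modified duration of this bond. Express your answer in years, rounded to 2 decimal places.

2.62 years

Periodic yield y = 0.0335. First find Macaulay duration:
  t   CF        PV=CF/(1+0.0335)^t    t·PV
  1       450.00       435.4136       435.4136
  2       450.00       421.3001       842.6002
  3       450.00       407.6440     1,222.9320
  4       450.00       394.4306     1,577.7224
  5       450.00       381.6455     1,908.2273
  6    10,450.00     8,575.3806    51,452.2836
  Σ                 10,615.8144    57,439.1792
P = 10,615.8144; Macaulay duration = 57,439.1792 / 10,615.8144 = 5.41072 half-year periods = 2.70536 years.
Modified duration = D_Mac / (1 + y) = 2.70536 / 1.0335 = 2.61767 years.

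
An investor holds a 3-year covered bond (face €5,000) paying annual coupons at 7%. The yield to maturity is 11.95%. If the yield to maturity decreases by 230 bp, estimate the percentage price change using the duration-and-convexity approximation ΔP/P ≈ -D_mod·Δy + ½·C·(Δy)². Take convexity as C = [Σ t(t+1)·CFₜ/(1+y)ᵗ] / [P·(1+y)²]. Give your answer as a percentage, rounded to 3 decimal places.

+5.972%

With y = 0.1195:
  t   CF        PV=CF/(1+0.1195)^t    t·PV        t(t+1)·PV
  1       350.00       312.6396       312.6396         625.2791
  2       350.00       279.2671       558.5343       1,675.6029
  3     5,350.00     3,813.1289    11,439.3867      45,757.5470
  Σ                  4,405.0356    12,310.5606      48,058.4290
P = 4,405.0356; D_Mac = 2.79466 yrs; D_mod = 2.49634 yrs; C = 8.70506.
Duration effect: -2.49634 × (-0.023) = +0.057416
Convexity effect: 0.5 × 8.70506 × (-0.023)² = +0.0023025
ΔP/P ≈ +0.057416 + 0.0023025 = +0.059718 = +5.9718%.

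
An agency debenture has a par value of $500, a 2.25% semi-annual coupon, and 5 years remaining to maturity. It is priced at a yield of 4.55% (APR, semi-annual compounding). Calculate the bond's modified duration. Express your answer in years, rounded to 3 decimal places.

4.635 years

Periodic yield y = 0.02275. First find Macaulay duration:
  t   CF        PV=CF/(1+0.02275)^t    t·PV
  1        5.625         5.4999         5.4999
  2        5.625         5.3775        10.7551
  3        5.625         5.2579        15.7738
  4        5.625         5.1410        20.5639
  5        5.625         5.0266        25.1330
  6        5.625         4.9148        29.4888
  7        5.625         4.8055        33.6383
  8        5.625         4.6986        37.5886
  9        5.625         4.5941        41.3466
  10     505.625       403.7696     4,037.6964
  Σ                    449.0855     4,257.4843
P = 449.0855; Macaulay duration = 4,257.4843 / 449.0855 = 9.48034 half-year periods = 4.74017 years.
Modified duration = D_Mac / (1 + y) = 4.74017 / 1.02275 = 4.63473 years.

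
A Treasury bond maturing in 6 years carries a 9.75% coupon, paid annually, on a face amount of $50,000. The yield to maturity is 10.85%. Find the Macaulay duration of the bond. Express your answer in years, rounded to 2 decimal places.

4.78 years

Periodic yield y = 0.1085. Discount each cash flow and weight by its year:
  t   CF        PV=CF/(1+0.1085)^t    t·PV
  1     4,875.00     4,397.8349     4,397.8349
  2     4,875.00     3,967.3748     7,934.7495
  3     4,875.00     3,579.0480    10,737.1441
  4     4,875.00     3,228.7308    12,914.9230
  5     4,875.00     2,912.7025    14,563.5126
  6    54,875.00    29,577.4241   177,464.5446
  Σ                 47,663.1151   228,012.7088
Price P = Σ PV = 47,663.1151.
Macaulay duration = Σ(t·PV) / P = 228,012.7088 / 47,663.1151 = 4.78384 years.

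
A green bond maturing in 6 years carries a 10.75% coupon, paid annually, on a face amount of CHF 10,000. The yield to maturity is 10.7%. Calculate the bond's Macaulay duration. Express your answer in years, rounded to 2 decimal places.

Periodic yield y = 0.107. Discount each cash flow and weight by its year:
  t   CF        PV=CF/(1+0.107)^t    t·PV
  1     1,075.00       971.0930       971.0930
  2     1,075.00       877.2295     1,754.4590
  3     1,075.00       792.4386     2,377.3157
  4     1,075.00       715.8433     2,863.3733
  5     1,075.00       646.6516     3,233.2580
  6    11,075.00     6,018.0807    36,108.4844
  Σ                 10,021.3368    47,307.9834
Price P = Σ PV = 10,021.3368.
Macaulay duration = Σ(t·PV) / P = 47,307.9834 / 10,021.3368 = 4.72073 years.

4.72 years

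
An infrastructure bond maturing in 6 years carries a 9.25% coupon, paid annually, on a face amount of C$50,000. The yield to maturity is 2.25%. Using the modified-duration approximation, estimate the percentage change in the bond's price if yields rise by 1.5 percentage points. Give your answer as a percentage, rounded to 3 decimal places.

Periodic yield y = 0.0225. Modified duration first:
  t   CF        PV=CF/(1+0.0225)^t    t·PV
  1     4,625.00     4,523.2274     4,523.2274
  2     4,625.00     4,423.6943     8,847.3885
  3     4,625.00     4,326.3514    12,979.0541
  4     4,625.00     4,231.1505    16,924.6019
  5     4,625.00     4,138.0445    20,690.2224
  6    54,625.00    47,798.2009   286,789.2051
  Σ                 69,440.6688   350,753.6994
P = 69,440.6688; D_Mac = 5.05113 yrs; D_mod = 5.05113/(1+0.0225) = 4.93998 yrs.
ΔP/P ≈ -D_mod · Δy = -4.93998 × (+0.015) = -0.074100 = -7.4100%.

-7.410%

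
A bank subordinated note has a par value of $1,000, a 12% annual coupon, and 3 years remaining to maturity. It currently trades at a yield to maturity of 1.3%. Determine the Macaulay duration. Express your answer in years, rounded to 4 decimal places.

Periodic yield y = 0.013. Discount each cash flow and weight by its year:
  t   CF        PV=CF/(1+0.013)^t    t·PV
  1       120.00       118.4600       118.4600
  2       120.00       116.9398       233.8796
  3     1,120.00     1,077.4315     3,232.2946
  Σ                  1,312.8314     3,584.6343
Price P = Σ PV = 1,312.8314.
Macaulay duration = Σ(t·PV) / P = 3,584.6343 / 1,312.8314 = 2.73046 years.

2.7305 years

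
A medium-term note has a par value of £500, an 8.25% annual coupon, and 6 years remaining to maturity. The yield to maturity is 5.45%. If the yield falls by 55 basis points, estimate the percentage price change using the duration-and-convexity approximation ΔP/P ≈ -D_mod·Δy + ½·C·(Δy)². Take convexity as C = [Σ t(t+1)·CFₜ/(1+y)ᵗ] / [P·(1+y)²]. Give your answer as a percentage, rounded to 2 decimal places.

With y = 0.0545:
  t   CF        PV=CF/(1+0.0545)^t    t·PV        t(t+1)·PV
  1        41.25        39.1181        39.1181          78.2361
  2        41.25        37.0963        74.1926         222.5779
  3        41.25        35.1791       105.5372         422.1487
  4        41.25        33.3609       133.4436         667.2178
  5        41.25        31.6367       158.1834         949.1007
  6       541.25       393.6574     2,361.9443      16,533.6102
  Σ                    570.0484     2,872.4192      18,872.8914
P = 570.0484; D_Mac = 5.03890 yrs; D_mod = 4.77848 yrs; C = 29.77375.
Duration effect: -4.77848 × (-0.0055) = +0.026282
Convexity effect: 0.5 × 29.77375 × (-0.0055)² = +0.0004503
ΔP/P ≈ +0.026282 + 0.0004503 = +0.026732 = +2.6732%.

+2.67%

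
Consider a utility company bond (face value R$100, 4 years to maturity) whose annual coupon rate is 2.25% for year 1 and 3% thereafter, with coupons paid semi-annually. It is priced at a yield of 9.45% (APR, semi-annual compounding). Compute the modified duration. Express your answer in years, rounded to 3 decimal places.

3.623 years

Periodic yield y = 0.04725. First find Macaulay duration:
  t   CF        PV=CF/(1+0.04725)^t    t·PV
  1        1.125         1.0742         1.0742
  2        1.125         1.0258         2.0515
  3        1.500         1.3060         3.9180
  4        1.500         1.2471         4.9883
  5        1.500         1.1908         5.9540
  6        1.500         1.1371         6.8224
  7        1.500         1.0858         7.6004
  8      101.500        70.1557       561.2458
  Σ                     78.2224       593.6547
P = 78.2224; Macaulay duration = 593.6547 / 78.2224 = 7.58931 half-year periods = 3.79466 years.
Modified duration = D_Mac / (1 + y) = 3.79466 / 1.04725 = 3.62345 years.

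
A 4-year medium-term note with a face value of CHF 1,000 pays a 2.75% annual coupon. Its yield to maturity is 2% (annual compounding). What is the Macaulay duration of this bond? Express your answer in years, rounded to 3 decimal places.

3.845 years

Periodic yield y = 0.02. Discount each cash flow and weight by its year:
  t   CF        PV=CF/(1+0.02)^t    t·PV
  1        27.50        26.9608        26.9608
  2        27.50        26.4321        52.8643
  3        27.50        25.9139        77.7416
  4     1,027.50       949.2512     3,797.0047
  Σ                  1,028.5580     3,954.5714
Price P = Σ PV = 1,028.5580.
Macaulay duration = Σ(t·PV) / P = 3,954.5714 / 1,028.5580 = 3.84477 years.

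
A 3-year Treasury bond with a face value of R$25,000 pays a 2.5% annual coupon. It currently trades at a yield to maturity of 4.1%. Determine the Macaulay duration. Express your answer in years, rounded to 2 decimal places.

Periodic yield y = 0.041. Discount each cash flow and weight by its year:
  t   CF        PV=CF/(1+0.041)^t    t·PV
  1       625.00       600.3842       600.3842
  2       625.00       576.7380     1,153.4760
  3    25,625.00    22,714.9448    68,144.8344
  Σ                 23,892.0670    69,898.6946
Price P = Σ PV = 23,892.0670.
Macaulay duration = Σ(t·PV) / P = 69,898.6946 / 23,892.0670 = 2.92560 years.

2.93 years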